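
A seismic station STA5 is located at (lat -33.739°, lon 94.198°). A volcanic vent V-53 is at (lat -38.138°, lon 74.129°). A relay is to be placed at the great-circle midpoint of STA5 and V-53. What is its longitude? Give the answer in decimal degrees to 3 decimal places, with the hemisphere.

84.446°E

Bx = cos φ₂ cos Δλ = 0.738768,  By = cos φ₂ sin Δλ = -0.269897
φₘ = atan2(sin φ₁ + sin φ₂, √((cos φ₁ + Bx)² + By²)) = -36.35887°
λₘ = λ₁ + atan2(By, cos φ₁ + Bx) = 84.44577°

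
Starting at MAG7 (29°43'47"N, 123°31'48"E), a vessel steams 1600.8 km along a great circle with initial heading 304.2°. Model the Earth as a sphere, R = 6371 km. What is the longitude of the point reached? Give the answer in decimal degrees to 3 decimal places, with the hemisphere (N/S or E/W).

MAG7: φ = +29.72972°, λ = +123.53000°
δ = d/R = 1600.8/6371 = 0.251264 rad
φ₂ = arcsin(sin φ₁ cos δ + cos φ₁ sin δ cos θ)
   = arcsin(0.49591·0.96860 + 0.86837·0.24863·0.56208) = 36.99119°
λ₂ = λ₁ + atan2(sin θ sin δ cos φ₁, cos δ − sin φ₁ sin φ₂) = 108.61098°

108.611°E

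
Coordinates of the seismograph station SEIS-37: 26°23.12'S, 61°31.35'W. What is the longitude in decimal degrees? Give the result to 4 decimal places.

61.5225°W

61° + 31.35′/60 = 61 + 0.52250 = 61.5225°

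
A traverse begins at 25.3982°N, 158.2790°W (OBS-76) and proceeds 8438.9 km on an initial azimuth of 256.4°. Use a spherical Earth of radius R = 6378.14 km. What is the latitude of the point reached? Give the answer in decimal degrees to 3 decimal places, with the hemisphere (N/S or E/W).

5.784°S

δ = d/R = 8438.9/6378.14 = 1.323097 rad
φ₂ = arcsin(sin φ₁ cos δ + cos φ₁ sin δ cos θ)
   = arcsin(0.42891·0.24517 + 0.90335·0.96948·-0.23514) = -5.78383°
λ₂ = λ₁ + atan2(sin θ sin δ cos φ₁, cos δ − sin φ₁ sin φ₂) = 130.43757°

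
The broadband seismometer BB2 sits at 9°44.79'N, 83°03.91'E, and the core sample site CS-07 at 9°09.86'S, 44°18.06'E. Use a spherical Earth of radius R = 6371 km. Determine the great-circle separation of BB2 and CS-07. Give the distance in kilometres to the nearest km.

BB2: φ = +9.74650°, λ = +83.06517°
CS-07: φ = -9.16433°, λ = +44.30100°
Δφ = -18.9108°,  Δλ = -38.7642°
a = sin²(Δφ/2) + cos φ₁ cos φ₂ sin²(Δλ/2) = 0.134148
c = 2·arcsin(√a) = 0.749978 rad = 42.9706°
d = R·c = 6371 × 0.749978 = 4778.1 km

4778 km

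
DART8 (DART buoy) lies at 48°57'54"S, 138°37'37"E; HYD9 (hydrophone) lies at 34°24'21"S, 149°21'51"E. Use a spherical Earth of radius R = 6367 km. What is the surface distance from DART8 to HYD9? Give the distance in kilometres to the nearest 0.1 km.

DART8: φ = -48.96500°, λ = +138.62694°
HYD9: φ = -34.40583°, λ = +149.36417°
Δφ = 14.5592°,  Δλ = 10.7372°
a = sin²(Δφ/2) + cos φ₁ cos φ₂ sin²(Δλ/2) = 0.020797
c = 2·arcsin(√a) = 0.289436 rad = 16.5834°
d = R·c = 6367 × 0.289436 = 1842.8 km

1842.8 km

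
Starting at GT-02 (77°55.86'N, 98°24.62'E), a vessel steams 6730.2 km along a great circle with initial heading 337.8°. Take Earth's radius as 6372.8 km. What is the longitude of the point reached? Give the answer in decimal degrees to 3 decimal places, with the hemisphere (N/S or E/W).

GT-02: φ = +77.93100°, λ = +98.41033°
δ = d/R = 6730.2/6372.8 = 1.056082 rad
φ₂ = arcsin(sin φ₁ cos δ + cos φ₁ sin δ cos θ)
   = arcsin(0.97790·0.49229 + 0.20909·0.87043·0.92587) = 40.53496°
λ₂ = λ₁ + atan2(sin θ sin δ cos φ₁, cos δ − sin φ₁ sin φ₂) = -55.94820°

55.948°W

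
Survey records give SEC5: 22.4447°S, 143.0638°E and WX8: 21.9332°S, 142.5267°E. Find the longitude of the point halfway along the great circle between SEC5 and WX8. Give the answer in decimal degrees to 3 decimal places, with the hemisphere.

142.795°E

Bx = cos φ₂ cos Δλ = 0.927579,  By = cos φ₂ sin Δλ = -0.008696
φₘ = atan2(sin φ₁ + sin φ₂, √((cos φ₁ + Bx)² + By²)) = -22.18917°
λₘ = λ₁ + atan2(By, cos φ₁ + Bx) = 142.79476°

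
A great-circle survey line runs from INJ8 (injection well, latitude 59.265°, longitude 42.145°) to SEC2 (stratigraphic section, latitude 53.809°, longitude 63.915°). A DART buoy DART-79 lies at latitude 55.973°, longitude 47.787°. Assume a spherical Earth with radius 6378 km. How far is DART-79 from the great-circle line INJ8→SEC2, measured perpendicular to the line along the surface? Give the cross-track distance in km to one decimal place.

248.3 km

δ₁₃ = central angle INJ8→DART-79 = 0.077937 rad  (haversine)
θ₁₃ = bearing INJ8→DART-79 = 135.042°,  θ₁₂ = bearing INJ8→SEC2 = 105.050°
dₓₜ = R·arcsin(sin δ₁₃ · sin(θ₁₃ − θ₁₂)) = 6378·arcsin(0.07786·sin(29.992°)) = 248.296 km
|dₓₜ| = 248.296 km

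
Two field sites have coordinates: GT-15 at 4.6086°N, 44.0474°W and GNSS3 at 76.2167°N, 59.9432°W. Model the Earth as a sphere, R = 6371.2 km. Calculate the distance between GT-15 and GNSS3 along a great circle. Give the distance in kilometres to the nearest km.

8024 km

Δφ = 71.6081°,  Δλ = -15.8958°
a = sin²(Δφ/2) + cos φ₁ cos φ₂ sin²(Δλ/2) = 0.346783
c = 2·arcsin(√a) = 1.259352 rad = 72.1555°
d = R·c = 6371.2 × 1.259352 = 8023.6 km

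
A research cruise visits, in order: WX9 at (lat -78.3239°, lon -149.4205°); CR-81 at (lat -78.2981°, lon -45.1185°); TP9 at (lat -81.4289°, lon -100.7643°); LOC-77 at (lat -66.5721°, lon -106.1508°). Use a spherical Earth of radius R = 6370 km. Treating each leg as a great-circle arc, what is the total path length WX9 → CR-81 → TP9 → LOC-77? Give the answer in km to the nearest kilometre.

WX9→CR-81: c = 0.321338 rad, d = 2046.92 km
CR-81→TP9: c = 0.171455 rad, d = 1092.17 km
TP9→LOC-77: c = 0.260319 rad, d = 1658.23 km
Total = 2046.92 + 1092.17 + 1658.23 = 4797.32 km

4797 km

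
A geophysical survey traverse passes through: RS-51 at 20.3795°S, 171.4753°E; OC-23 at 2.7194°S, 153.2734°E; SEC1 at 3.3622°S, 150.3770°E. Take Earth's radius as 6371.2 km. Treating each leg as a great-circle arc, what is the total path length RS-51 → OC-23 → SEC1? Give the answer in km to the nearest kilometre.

3114 km

RS-51→OC-23: c = 0.437014 rad, d = 2784.30 km
OC-23→SEC1: c = 0.051712 rad, d = 329.47 km
Total = 2784.30 + 329.47 = 3113.77 km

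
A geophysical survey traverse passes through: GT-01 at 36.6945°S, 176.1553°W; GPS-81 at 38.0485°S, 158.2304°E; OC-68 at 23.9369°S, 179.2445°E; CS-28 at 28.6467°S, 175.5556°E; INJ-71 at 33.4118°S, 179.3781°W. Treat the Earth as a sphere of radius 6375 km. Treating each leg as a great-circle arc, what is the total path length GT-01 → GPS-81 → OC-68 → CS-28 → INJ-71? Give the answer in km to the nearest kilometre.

6155 km

GT-01→GPS-81: c = 0.354943 rad, d = 2262.76 km
GPS-81→OC-68: c = 0.397703 rad, d = 2535.36 km
OC-68→CS-28: c = 0.100427 rad, d = 640.22 km
CS-28→INJ-71: c = 0.112472 rad, d = 717.01 km
Total = 2262.76 + 2535.36 + 640.22 + 717.01 = 6155.35 km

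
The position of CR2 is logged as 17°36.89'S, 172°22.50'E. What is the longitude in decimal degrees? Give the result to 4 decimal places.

172.3750°E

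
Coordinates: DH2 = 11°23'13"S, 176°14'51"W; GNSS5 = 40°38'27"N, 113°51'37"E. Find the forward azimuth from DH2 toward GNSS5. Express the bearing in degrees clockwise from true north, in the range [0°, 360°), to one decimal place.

DH2: φ = -11.38694°, λ = -176.24750°
GNSS5: φ = +40.64083°, λ = +113.86028°
Δλ = -69.8922°
y = sin Δλ · cos φ₂ = -0.712556
x = cos φ₁ sin φ₂ − sin φ₁ cos φ₂ cos Δλ = 0.689999
θ = atan2(y, x) = -45.9214° → 314.0786° (mod 360°)

314.1°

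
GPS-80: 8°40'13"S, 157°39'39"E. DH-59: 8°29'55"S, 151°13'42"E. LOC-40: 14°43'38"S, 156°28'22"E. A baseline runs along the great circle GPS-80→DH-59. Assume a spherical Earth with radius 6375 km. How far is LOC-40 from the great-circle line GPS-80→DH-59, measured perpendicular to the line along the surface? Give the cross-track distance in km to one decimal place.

GPS-80: φ = -8.67028°, λ = +157.66083°
DH-59: φ = -8.49861°, λ = +151.22833°
LOC-40: φ = -14.72722°, λ = +156.47278°
δ₁₃ = central angle GPS-80→LOC-40 = 0.107644 rad  (haversine)
θ₁₃ = bearing GPS-80→LOC-40 = 190.757°,  θ₁₂ = bearing GPS-80→DH-59 = 271.064°
dₓₜ = R·arcsin(sin δ₁₃ · sin(θ₁₃ − θ₁₂)) = 6375·arcsin(0.10744·sin(-80.307°)) = -676.395 km
|dₓₜ| = 676.395 km

676.4 km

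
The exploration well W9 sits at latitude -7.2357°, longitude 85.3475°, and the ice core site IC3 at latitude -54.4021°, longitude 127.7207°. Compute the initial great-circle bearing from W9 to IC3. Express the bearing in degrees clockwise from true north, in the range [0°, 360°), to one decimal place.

Δλ = 42.3732°
y = sin Δλ · cos φ₂ = 0.392306
x = cos φ₁ sin φ₂ − sin φ₁ cos φ₂ cos Δλ = -0.752483
θ = atan2(y, x) = 152.4648° → 152.4648° (mod 360°)

152.5°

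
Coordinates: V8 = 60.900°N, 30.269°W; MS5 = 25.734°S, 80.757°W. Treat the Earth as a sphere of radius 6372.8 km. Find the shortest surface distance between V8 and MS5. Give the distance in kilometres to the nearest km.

Δφ = -86.6340°,  Δλ = -50.4880°
a = sin²(Δφ/2) + cos φ₁ cos φ₂ sin²(Δλ/2) = 0.550325
c = 2·arcsin(√a) = 1.671617 rad = 95.7766°
d = R·c = 6372.8 × 1.671617 = 10652.9 km

10653 km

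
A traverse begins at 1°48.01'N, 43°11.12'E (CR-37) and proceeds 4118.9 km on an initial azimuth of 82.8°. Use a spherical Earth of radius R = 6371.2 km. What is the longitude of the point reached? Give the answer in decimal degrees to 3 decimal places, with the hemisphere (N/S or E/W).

80.104°E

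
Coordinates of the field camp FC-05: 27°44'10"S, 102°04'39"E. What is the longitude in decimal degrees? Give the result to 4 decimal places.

102° + 4′/60 + 39″/3600 = 102 + 0.06667 + 0.01083 = 102.0775°

102.0775°E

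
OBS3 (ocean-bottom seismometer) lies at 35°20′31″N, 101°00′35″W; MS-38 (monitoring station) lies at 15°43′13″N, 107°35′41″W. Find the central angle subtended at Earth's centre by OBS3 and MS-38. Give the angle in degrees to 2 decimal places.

20.49°

OBS3: φ = +35.34194°, λ = -101.00972°
MS-38: φ = +15.72028°, λ = -107.59472°
Δφ = -19.6217°,  Δλ = -6.5850°
a = sin²(Δφ/2) + cos φ₁ cos φ₂ sin²(Δλ/2) = 0.031625
c = 2·arcsin(√a) = 0.357569 rad = 20.4872°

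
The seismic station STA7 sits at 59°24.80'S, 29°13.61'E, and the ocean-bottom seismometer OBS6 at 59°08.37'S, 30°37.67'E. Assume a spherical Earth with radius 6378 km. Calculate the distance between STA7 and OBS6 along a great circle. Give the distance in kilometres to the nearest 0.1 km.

STA7: φ = -59.41333°, λ = +29.22683°
OBS6: φ = -59.13950°, λ = +30.62783°
Δφ = 0.2738°,  Δλ = 1.4010°
a = sin²(Δφ/2) + cos φ₁ cos φ₂ sin²(Δλ/2) = 0.000045
c = 2·arcsin(√a) = 0.013375 rad = 0.7663°
d = R·c = 6378 × 0.013375 = 85.3 km

85.3 km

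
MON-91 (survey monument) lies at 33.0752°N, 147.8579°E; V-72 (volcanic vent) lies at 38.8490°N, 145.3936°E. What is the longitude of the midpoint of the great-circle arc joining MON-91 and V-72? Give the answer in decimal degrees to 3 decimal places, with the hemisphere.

Bx = cos φ₂ cos Δλ = 0.778082,  By = cos φ₂ sin Δλ = -0.033486
φₘ = atan2(sin φ₁ + sin φ₂, √((cos φ₁ + Bx)² + By²)) = 35.96839°
λₘ = λ₁ + atan2(By, cos φ₁ + Bx) = 146.67084°

146.671°E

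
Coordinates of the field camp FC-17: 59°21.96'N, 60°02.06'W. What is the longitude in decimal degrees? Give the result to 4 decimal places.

60.0343°W

60° + 2.06′/60 = 60 + 0.03433 = 60.0343°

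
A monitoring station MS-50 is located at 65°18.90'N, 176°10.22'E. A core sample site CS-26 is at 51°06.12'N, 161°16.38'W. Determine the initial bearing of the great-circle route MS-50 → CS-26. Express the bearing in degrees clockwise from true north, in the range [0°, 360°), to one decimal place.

130.0°

MS-50: φ = +65.31500°, λ = +176.17033°
CS-26: φ = +51.10200°, λ = -161.27300°
Δλ = 22.5567°
y = sin Δλ · cos φ₂ = 0.240874
x = cos φ₁ sin φ₂ − sin φ₁ cos φ₂ cos Δλ = -0.201880
θ = atan2(y, x) = 129.9669° → 129.9669° (mod 360°)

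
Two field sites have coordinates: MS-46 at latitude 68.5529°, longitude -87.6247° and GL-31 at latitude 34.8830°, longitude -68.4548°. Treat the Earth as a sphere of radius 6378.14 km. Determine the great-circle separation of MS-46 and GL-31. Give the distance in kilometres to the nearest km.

Δφ = -33.6699°,  Δλ = 19.1699°
a = sin²(Δφ/2) + cos φ₁ cos φ₂ sin²(Δλ/2) = 0.092193
c = 2·arcsin(√a) = 0.617008 rad = 35.3520°
d = R·c = 6378.14 × 0.617008 = 3935.4 km

3935 km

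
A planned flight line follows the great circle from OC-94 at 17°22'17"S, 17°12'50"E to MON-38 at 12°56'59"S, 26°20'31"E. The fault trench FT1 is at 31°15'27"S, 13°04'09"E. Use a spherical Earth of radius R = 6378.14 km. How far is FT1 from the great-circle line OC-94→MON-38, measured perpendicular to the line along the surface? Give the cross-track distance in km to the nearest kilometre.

OC-94: φ = -17.37139°, λ = +17.21389°
MON-38: φ = -12.94972°, λ = +26.34194°
FT1: φ = -31.25750°, λ = +13.06917°
δ₁₃ = central angle OC-94→FT1 = 0.251095 rad  (haversine)
θ₁₃ = bearing OC-94→FT1 = 194.399°,  θ₁₂ = bearing OC-94→MON-38 = 64.600°
dₓₜ = R·arcsin(sin δ₁₃ · sin(θ₁₃ − θ₁₂)) = 6378.14·arcsin(0.24846·sin(129.798°)) = 1225.083 km
|dₓₜ| = 1225.083 km

1225 km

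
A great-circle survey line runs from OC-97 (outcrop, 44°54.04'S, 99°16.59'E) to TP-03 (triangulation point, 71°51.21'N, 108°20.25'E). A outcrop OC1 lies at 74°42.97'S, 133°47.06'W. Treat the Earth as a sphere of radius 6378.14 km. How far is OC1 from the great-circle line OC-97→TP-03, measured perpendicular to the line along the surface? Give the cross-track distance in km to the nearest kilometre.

1639 km

OC-97: φ = -44.90067°, λ = +99.27650°
TP-03: φ = +71.85350°, λ = +108.33750°
OC1: φ = -74.71617°, λ = -133.78433°
δ₁₃ = central angle OC-97→OC1 = 0.965868 rad  (haversine)
θ₁₃ = bearing OC-97→OC1 = 165.159°,  θ₁₂ = bearing OC-97→TP-03 = 3.154°
dₓₜ = R·arcsin(sin δ₁₃ · sin(θ₁₃ − θ₁₂)) = 6378.14·arcsin(0.82254·sin(162.005°)) = 1638.736 km
|dₓₜ| = 1638.736 km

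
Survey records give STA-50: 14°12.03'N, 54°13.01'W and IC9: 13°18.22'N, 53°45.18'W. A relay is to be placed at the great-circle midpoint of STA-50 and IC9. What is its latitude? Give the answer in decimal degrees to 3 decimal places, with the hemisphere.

13.752°N

STA-50: φ = +14.20050°, λ = -54.21683°
IC9: φ = +13.30367°, λ = -53.75300°
Bx = cos φ₂ cos Δλ = 0.973132,  By = cos φ₂ sin Δλ = 0.007878
φₘ = atan2(sin φ₁ + sin φ₂, √((cos φ₁ + Bx)² + By²)) = 13.75219°
λₘ = λ₁ + atan2(By, cos φ₁ + Bx) = -53.98447°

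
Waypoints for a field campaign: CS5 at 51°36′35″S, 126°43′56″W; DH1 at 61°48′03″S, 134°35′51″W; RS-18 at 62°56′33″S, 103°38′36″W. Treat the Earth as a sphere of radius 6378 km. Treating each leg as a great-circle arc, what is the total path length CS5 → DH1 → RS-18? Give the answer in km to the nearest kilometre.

2817 km

CS5: φ = -51.60972°, λ = -126.73222°
DH1: φ = -61.80083°, λ = -134.59750°
RS-18: φ = -62.94250°, λ = -103.64333°
CS5→DH1: c = 0.192848 rad, d = 1229.98 km
DH1→RS-18: c = 0.248883 rad, d = 1587.38 km
Total = 1229.98 + 1587.38 = 2817.36 km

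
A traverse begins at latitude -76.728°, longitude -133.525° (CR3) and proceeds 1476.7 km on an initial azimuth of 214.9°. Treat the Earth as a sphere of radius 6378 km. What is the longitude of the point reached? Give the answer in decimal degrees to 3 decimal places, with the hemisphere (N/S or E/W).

153.530°E

δ = d/R = 1476.7/6378 = 0.231530 rad
φ₂ = arcsin(sin φ₁ cos δ + cos φ₁ sin δ cos θ)
   = arcsin(-0.97329·0.97332 + 0.22957·0.22947·-0.82015) = -82.10675°
λ₂ = λ₁ + atan2(sin θ sin δ cos φ₁, cos δ − sin φ₁ sin φ₂) = 153.53000°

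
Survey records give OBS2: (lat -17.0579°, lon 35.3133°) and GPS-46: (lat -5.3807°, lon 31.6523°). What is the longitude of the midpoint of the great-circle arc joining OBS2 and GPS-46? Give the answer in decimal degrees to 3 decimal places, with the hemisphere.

33.446°E

Bx = cos φ₂ cos Δλ = 0.993562,  By = cos φ₂ sin Δλ = -0.063572
φₘ = atan2(sin φ₁ + sin φ₂, √((cos φ₁ + Bx)² + By²)) = -11.22488°
λₘ = λ₁ + atan2(By, cos φ₁ + Bx) = 33.44566°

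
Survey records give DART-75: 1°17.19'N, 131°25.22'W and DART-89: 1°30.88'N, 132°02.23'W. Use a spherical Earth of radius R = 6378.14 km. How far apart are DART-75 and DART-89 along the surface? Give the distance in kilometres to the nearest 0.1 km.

73.2 km

DART-75: φ = +1.28650°, λ = -131.42033°
DART-89: φ = +1.51467°, λ = -132.03717°
Δφ = 0.2282°,  Δλ = -0.6168°
a = sin²(Δφ/2) + cos φ₁ cos φ₂ sin²(Δλ/2) = 0.000033
c = 2·arcsin(√a) = 0.011476 rad = 0.6575°
d = R·c = 6378.14 × 0.011476 = 73.2 km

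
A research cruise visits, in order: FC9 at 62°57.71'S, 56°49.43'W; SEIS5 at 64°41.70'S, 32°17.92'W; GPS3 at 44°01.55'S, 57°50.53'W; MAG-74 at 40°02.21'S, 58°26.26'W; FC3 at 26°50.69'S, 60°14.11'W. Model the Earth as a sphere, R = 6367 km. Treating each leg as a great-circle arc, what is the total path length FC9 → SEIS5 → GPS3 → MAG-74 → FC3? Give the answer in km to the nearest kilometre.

5920 km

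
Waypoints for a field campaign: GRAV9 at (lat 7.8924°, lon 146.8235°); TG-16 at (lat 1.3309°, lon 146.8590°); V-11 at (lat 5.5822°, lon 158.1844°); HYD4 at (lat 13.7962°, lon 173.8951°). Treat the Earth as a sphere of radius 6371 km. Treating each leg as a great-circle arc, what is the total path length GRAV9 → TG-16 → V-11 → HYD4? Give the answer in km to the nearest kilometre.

4020 km

GRAV9→TG-16: c = 0.114521 rad, d = 729.62 km
TG-16→V-11: c = 0.210752 rad, d = 1342.70 km
V-11→HYD4: c = 0.305714 rad, d = 1947.70 km
Total = 729.62 + 1342.70 + 1947.70 = 4020.02 km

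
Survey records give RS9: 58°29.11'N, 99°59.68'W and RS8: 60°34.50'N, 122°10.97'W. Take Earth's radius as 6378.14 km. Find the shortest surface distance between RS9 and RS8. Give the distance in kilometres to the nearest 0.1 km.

1267.5 km

RS9: φ = +58.48517°, λ = -99.99467°
RS8: φ = +60.57500°, λ = -122.18283°
Δφ = 2.0898°,  Δλ = -22.1882°
a = sin²(Δφ/2) + cos φ₁ cos φ₂ sin²(Δλ/2) = 0.009841
c = 2·arcsin(√a) = 0.198729 rad = 11.3864°
d = R·c = 6378.14 × 0.198729 = 1267.5 km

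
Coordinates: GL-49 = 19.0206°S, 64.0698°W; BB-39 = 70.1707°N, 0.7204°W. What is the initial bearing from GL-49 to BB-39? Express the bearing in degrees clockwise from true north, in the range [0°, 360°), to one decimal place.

17.9°

Δλ = 63.3494°
y = sin Δλ · cos φ₂ = 0.303180
x = cos φ₁ sin φ₂ − sin φ₁ cos φ₂ cos Δλ = 0.938935
θ = atan2(y, x) = 17.8951° → 17.8951° (mod 360°)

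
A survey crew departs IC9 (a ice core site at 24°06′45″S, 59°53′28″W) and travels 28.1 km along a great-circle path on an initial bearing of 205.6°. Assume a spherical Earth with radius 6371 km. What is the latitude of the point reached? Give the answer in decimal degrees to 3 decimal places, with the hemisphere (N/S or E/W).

IC9: φ = -24.11250°, λ = -59.89111°
δ = d/R = 28.1/6371 = 0.004411 rad
φ₂ = arcsin(sin φ₁ cos δ + cos φ₁ sin δ cos θ)
   = arcsin(-0.40853·0.99999 + 0.91275·0.00441·-0.90183) = -24.34035°
λ₂ = λ₁ + atan2(sin θ sin δ cos φ₁, cos δ − sin φ₁ sin φ₂) = -60.01096°

24.340°S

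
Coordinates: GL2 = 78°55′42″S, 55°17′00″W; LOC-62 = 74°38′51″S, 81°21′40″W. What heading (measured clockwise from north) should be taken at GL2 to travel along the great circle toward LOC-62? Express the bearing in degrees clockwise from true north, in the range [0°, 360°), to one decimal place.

292.5°

GL2: φ = -78.92833°, λ = -55.28333°
LOC-62: φ = -74.64750°, λ = -81.36111°
Δλ = -26.0778°
y = sin Δλ · cos φ₂ = -0.116385
x = cos φ₁ sin φ₂ − sin φ₁ cos φ₂ cos Δλ = 0.048194
θ = atan2(y, x) = -67.5059° → 292.4941° (mod 360°)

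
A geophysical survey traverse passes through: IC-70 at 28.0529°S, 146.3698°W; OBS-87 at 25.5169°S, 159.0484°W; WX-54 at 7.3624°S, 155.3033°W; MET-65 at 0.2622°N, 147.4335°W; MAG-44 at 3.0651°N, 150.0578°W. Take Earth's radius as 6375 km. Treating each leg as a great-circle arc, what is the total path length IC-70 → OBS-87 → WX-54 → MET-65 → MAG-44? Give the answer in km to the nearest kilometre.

4993 km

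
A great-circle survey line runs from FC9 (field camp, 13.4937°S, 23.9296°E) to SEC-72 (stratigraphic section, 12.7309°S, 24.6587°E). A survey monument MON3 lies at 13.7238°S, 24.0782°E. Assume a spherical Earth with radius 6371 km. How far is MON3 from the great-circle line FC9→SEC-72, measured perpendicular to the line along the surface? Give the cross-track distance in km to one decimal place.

δ₁₃ = central angle FC9→MON3 = 0.004742 rad  (haversine)
θ₁₃ = bearing FC9→MON3 = 147.902°,  θ₁₂ = bearing FC9→SEC-72 = 43.034°
dₓₜ = R·arcsin(sin δ₁₃ · sin(θ₁₃ − θ₁₂)) = 6371·arcsin(0.00474·sin(104.868°)) = 29.197 km
|dₓₜ| = 29.197 km

29.2 km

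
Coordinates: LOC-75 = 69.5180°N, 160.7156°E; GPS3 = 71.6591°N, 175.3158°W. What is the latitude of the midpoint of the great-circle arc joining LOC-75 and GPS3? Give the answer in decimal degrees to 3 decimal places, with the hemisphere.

Bx = cos φ₂ cos Δλ = 0.287536,  By = cos φ₂ sin Δλ = 0.127830
φₘ = atan2(sin φ₁ + sin φ₂, √((cos φ₁ + Bx)² + By²)) = 70.97981°
λₘ = λ₁ + atan2(By, cos φ₁ + Bx) = 172.05496°

70.980°N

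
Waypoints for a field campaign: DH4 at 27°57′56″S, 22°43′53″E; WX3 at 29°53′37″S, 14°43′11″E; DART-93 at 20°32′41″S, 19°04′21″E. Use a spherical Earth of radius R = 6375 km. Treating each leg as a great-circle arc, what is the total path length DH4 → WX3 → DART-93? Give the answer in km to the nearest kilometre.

DH4: φ = -27.96556°, λ = +22.73139°
WX3: φ = -29.89361°, λ = +14.71972°
DART-93: φ = -20.54472°, λ = +19.07250°
DH4→WX3: c = 0.126890 rad, d = 808.93 km
WX3→DART-93: c = 0.177003 rad, d = 1128.39 km
Total = 808.93 + 1128.39 = 1937.32 km

1937 km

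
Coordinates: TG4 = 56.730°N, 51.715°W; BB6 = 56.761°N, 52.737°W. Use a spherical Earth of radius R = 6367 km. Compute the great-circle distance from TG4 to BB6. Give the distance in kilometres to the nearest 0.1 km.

Δφ = 0.0310°,  Δλ = -1.0220°
a = sin²(Δφ/2) + cos φ₁ cos φ₂ sin²(Δλ/2) = 0.000024
c = 2·arcsin(√a) = 0.009796 rad = 0.5613°
d = R·c = 6367 × 0.009796 = 62.4 km

62.4 km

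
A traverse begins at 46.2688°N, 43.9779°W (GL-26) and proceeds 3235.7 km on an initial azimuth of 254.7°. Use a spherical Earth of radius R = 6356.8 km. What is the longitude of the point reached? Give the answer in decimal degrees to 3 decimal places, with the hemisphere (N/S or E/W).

77.990°W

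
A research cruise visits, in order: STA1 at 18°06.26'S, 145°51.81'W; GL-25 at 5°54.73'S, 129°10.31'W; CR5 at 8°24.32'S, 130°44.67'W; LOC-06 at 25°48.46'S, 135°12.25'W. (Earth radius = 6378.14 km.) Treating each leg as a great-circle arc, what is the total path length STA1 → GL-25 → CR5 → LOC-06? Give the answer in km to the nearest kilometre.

4586 km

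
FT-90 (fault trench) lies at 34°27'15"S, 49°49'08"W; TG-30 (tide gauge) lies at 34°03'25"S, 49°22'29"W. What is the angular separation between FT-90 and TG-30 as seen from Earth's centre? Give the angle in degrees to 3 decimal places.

FT-90: φ = -34.45417°, λ = -49.81889°
TG-30: φ = -34.05694°, λ = -49.37472°
Δφ = 0.3972°,  Δλ = 0.4442°
a = sin²(Δφ/2) + cos φ₁ cos φ₂ sin²(Δλ/2) = 0.000022
c = 2·arcsin(√a) = 0.009440 rad = 0.5409°

0.541°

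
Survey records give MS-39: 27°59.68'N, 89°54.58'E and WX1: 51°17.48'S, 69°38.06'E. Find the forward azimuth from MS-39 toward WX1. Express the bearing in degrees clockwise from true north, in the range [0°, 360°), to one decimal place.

MS-39: φ = +27.99467°, λ = +89.90967°
WX1: φ = -51.29133°, λ = +69.63433°
Δλ = -20.2753°
y = sin Δλ · cos φ₂ = -0.216707
x = cos φ₁ sin φ₂ − sin φ₁ cos φ₂ cos Δλ = -0.964379
θ = atan2(y, x) = -167.3353° → 192.6647° (mod 360°)

192.7°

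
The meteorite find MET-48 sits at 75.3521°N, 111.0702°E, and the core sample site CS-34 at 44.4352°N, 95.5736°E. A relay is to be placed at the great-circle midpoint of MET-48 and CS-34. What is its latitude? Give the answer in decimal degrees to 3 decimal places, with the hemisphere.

60.069°N

Bx = cos φ₂ cos Δλ = 0.688085,  By = cos φ₂ sin Δλ = -0.190779
φₘ = atan2(sin φ₁ + sin φ₂, √((cos φ₁ + Bx)² + By²)) = 60.06914°
λₘ = λ₁ + atan2(By, cos φ₁ + Bx) = 99.60893°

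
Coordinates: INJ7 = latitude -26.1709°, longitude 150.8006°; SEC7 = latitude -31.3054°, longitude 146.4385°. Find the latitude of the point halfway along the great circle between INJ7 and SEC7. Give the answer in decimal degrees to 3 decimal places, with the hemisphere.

Bx = cos φ₂ cos Δλ = 0.851935,  By = cos φ₂ sin Δλ = -0.064986
φₘ = atan2(sin φ₁ + sin φ₂, √((cos φ₁ + Bx)² + By²)) = -28.75565°
λₘ = λ₁ + atan2(By, cos φ₁ + Bx) = 148.67320°

28.756°S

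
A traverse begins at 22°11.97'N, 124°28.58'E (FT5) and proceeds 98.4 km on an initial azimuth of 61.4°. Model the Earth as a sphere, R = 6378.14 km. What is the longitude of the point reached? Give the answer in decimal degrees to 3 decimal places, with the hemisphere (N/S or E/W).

FT5: φ = +22.19950°, λ = +124.47633°
δ = d/R = 98.4/6378.14 = 0.015428 rad
φ₂ = arcsin(sin φ₁ cos δ + cos φ₁ sin δ cos θ)
   = arcsin(0.37783·0.99988 + 0.92587·0.01543·0.47869) = 22.62047°
λ₂ = λ₁ + atan2(sin θ sin δ cos φ₁, cos δ − sin φ₁ sin φ₂) = 125.31709°

125.317°E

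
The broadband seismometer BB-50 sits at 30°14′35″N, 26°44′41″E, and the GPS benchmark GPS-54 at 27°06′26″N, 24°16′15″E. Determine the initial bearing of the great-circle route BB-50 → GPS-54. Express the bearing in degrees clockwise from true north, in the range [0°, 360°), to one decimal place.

215.3°

BB-50: φ = +30.24306°, λ = +26.74472°
GPS-54: φ = +27.10722°, λ = +24.27083°
Δλ = -2.4739°
y = sin Δλ · cos φ₂ = -0.038423
x = cos φ₁ sin φ₂ − sin φ₁ cos φ₂ cos Δλ = -0.054285
θ = atan2(y, x) = -144.7095° → 215.2905° (mod 360°)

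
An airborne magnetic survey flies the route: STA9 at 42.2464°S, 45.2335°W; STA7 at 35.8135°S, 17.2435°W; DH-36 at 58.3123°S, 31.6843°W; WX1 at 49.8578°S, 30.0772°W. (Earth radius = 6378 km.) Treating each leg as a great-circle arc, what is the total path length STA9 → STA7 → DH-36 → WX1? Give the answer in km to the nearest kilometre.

6178 km

STA9→STA7: c = 0.393724 rad, d = 2511.17 km
STA7→DH-36: c = 0.426476 rad, d = 2720.06 km
DH-36→WX1: c = 0.148462 rad, d = 946.89 km
Total = 2511.17 + 2720.06 + 946.89 = 6178.12 km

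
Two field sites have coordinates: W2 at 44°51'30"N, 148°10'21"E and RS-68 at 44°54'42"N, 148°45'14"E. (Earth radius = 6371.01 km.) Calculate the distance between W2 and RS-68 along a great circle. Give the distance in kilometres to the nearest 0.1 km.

46.2 km

W2: φ = +44.85833°, λ = +148.17250°
RS-68: φ = +44.91167°, λ = +148.75389°
Δφ = 0.0533°,  Δλ = 0.5814°
a = sin²(Δφ/2) + cos φ₁ cos φ₂ sin²(Δλ/2) = 0.000013
c = 2·arcsin(√a) = 0.007249 rad = 0.4154°
d = R·c = 6371.01 × 0.007249 = 46.2 km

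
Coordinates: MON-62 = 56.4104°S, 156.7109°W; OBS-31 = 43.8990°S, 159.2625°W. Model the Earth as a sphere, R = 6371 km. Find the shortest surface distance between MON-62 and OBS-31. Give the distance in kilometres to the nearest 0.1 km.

Δφ = 12.5114°,  Δλ = -2.5516°
a = sin²(Δφ/2) + cos φ₁ cos φ₂ sin²(Δλ/2) = 0.012071
c = 2·arcsin(√a) = 0.220182 rad = 12.6155°
d = R·c = 6371 × 0.220182 = 1402.8 km

1402.8 km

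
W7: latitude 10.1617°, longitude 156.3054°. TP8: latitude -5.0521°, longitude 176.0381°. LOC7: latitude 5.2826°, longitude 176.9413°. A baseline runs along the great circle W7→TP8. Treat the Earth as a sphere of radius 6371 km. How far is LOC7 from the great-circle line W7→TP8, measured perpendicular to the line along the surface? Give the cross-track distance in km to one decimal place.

δ₁₃ = central angle W7→LOC7 = 0.366771 rad  (haversine)
θ₁₃ = bearing W7→LOC7 = 101.873°,  θ₁₂ = bearing W7→TP8 = 126.855°
dₓₜ = R·arcsin(sin δ₁₃ · sin(θ₁₃ − θ₁₂)) = 6371·arcsin(0.35860·sin(-24.981°)) = -968.598 km
|dₓₜ| = 968.598 km

968.6 km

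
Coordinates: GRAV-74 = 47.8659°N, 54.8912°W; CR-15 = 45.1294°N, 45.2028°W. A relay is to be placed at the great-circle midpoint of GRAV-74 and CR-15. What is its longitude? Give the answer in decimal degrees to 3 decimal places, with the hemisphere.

49.925°W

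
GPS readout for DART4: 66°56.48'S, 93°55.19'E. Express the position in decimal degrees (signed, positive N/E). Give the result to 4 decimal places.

lat: 66.9413° S → -66.9413°
lon: 93.9198° E → +93.9198°

-66.9413°, +93.9198°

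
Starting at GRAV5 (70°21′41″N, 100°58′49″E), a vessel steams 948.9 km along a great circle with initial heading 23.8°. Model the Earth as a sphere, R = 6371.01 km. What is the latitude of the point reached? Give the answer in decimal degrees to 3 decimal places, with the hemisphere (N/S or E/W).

77.697°N

GRAV5: φ = +70.36139°, λ = +100.98028°
δ = d/R = 948.9/6371.01 = 0.148940 rad
φ₂ = arcsin(sin φ₁ cos δ + cos φ₁ sin δ cos θ)
   = arcsin(0.94183·0.98893 + 0.33609·0.14839·0.91496) = 77.69712°
λ₂ = λ₁ + atan2(sin θ sin δ cos φ₁, cos δ − sin φ₁ sin φ₂) = 117.30209°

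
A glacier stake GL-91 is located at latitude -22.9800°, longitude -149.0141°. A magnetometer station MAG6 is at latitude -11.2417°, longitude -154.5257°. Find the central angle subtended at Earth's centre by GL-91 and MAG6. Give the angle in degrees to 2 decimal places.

12.86°

Δφ = 11.7383°,  Δλ = -5.5116°
a = sin²(Δφ/2) + cos φ₁ cos φ₂ sin²(Δλ/2) = 0.012544
c = 2·arcsin(√a) = 0.224469 rad = 12.8611°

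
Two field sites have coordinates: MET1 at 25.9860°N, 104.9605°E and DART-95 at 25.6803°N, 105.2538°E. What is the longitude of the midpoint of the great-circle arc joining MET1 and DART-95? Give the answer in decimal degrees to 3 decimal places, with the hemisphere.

105.107°E

Bx = cos φ₂ cos Δλ = 0.901214,  By = cos φ₂ sin Δλ = 0.004613
φₘ = atan2(sin φ₁ + sin φ₂, √((cos φ₁ + Bx)² + By²)) = 25.83322°
λₘ = λ₁ + atan2(By, cos φ₁ + Bx) = 105.10734°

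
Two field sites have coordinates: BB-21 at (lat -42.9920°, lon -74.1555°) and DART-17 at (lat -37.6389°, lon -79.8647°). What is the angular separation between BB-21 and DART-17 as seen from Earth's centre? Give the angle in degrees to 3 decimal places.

Δφ = 5.3531°,  Δλ = -5.7092°
a = sin²(Δφ/2) + cos φ₁ cos φ₂ sin²(Δλ/2) = 0.003617
c = 2·arcsin(√a) = 0.120360 rad = 6.8961°

6.896°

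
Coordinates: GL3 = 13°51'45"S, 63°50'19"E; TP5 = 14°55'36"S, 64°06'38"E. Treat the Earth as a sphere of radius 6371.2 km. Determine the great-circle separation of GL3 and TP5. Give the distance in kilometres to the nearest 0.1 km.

121.9 km

GL3: φ = -13.86250°, λ = +63.83861°
TP5: φ = -14.92667°, λ = +64.11056°
Δφ = -1.0642°,  Δλ = 0.2719°
a = sin²(Δφ/2) + cos φ₁ cos φ₂ sin²(Δλ/2) = 0.000092
c = 2·arcsin(√a) = 0.019134 rad = 1.0963°
d = R·c = 6371.2 × 0.019134 = 121.9 km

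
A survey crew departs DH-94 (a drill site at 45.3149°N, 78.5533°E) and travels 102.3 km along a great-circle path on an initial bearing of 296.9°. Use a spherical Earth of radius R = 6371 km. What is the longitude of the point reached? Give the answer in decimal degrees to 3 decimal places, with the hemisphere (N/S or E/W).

δ = d/R = 102.3/6371 = 0.016057 rad
φ₂ = arcsin(sin φ₁ cos δ + cos φ₁ sin δ cos θ)
   = arcsin(0.71098·0.99987 + 0.70321·0.01606·0.45243) = 45.72515°
λ₂ = λ₁ + atan2(sin θ sin δ cos φ₁, cos δ − sin φ₁ sin φ₂) = 77.37800°

77.378°E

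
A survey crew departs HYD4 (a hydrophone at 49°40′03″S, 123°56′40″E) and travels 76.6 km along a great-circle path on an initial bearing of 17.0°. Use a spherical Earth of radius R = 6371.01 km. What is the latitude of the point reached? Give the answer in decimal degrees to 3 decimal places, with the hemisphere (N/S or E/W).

HYD4: φ = -49.66750°, λ = +123.94444°
δ = d/R = 76.6/6371.01 = 0.012023 rad
φ₂ = arcsin(sin φ₁ cos δ + cos φ₁ sin δ cos θ)
   = arcsin(-0.76230·0.99993 + 0.64722·0.01202·0.95630) = -49.00831°
λ₂ = λ₁ + atan2(sin θ sin δ cos φ₁, cos δ − sin φ₁ sin φ₂) = 124.25149°

49.008°S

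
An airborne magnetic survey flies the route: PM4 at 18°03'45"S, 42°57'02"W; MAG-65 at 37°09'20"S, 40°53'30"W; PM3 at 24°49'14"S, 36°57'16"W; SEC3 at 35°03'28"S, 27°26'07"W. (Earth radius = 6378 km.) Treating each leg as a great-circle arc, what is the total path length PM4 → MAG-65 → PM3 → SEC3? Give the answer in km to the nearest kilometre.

PM4: φ = -18.06250°, λ = -42.95056°
MAG-65: φ = -37.15556°, λ = -40.89167°
PM3: φ = -24.82056°, λ = -36.95444°
SEC3: φ = -35.05778°, λ = -27.43528°
PM4→MAG-65: c = 0.334729 rad, d = 2134.90 km
MAG-65→PM3: c = 0.223137 rad, d = 1423.17 km
PM3→SEC3: c = 0.229193 rad, d = 1461.79 km
Total = 2134.90 + 1423.17 + 1461.79 = 5019.86 km

5020 km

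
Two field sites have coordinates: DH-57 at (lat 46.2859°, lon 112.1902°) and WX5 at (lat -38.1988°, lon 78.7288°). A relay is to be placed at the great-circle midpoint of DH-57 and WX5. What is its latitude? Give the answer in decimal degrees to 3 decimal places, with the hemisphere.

Bx = cos φ₂ cos Δλ = 0.655618,  By = cos φ₂ sin Δλ = -0.433309
φₘ = atan2(sin φ₁ + sin φ₂, √((cos φ₁ + Bx)² + By²)) = 4.22087°
λₘ = λ₁ + atan2(By, cos φ₁ + Bx) = 94.35403°

4.221°N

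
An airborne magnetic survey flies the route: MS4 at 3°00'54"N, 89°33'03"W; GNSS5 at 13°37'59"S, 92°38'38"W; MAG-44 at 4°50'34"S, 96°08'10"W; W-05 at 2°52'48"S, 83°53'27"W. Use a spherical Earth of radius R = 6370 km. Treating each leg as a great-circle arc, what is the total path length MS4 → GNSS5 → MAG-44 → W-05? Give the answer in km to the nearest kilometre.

MS4: φ = +3.01500°, λ = -89.55083°
GNSS5: φ = -13.63306°, λ = -92.64389°
MAG-44: φ = -4.84278°, λ = -96.13611°
W-05: φ = -2.88000°, λ = -83.89083°
MS4→GNSS5: c = 0.295458 rad, d = 1882.07 km
GNSS5→MAG-44: c = 0.164770 rad, d = 1049.58 km
MAG-44→W-05: c = 0.215957 rad, d = 1375.65 km
Total = 1882.07 + 1049.58 + 1375.65 = 4307.30 km

4307 km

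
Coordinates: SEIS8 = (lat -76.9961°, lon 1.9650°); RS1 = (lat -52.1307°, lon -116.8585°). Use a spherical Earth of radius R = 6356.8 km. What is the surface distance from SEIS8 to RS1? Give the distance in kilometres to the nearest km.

5033 km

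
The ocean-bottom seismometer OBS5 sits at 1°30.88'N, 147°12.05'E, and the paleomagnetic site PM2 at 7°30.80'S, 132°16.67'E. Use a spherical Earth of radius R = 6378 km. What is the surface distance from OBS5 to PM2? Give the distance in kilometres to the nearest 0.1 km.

1938.1 km

OBS5: φ = +1.51467°, λ = +147.20083°
PM2: φ = -7.51333°, λ = +132.27783°
Δφ = -9.0280°,  Δλ = -14.9230°
a = sin²(Δφ/2) + cos φ₁ cos φ₂ sin²(Δλ/2) = 0.022907
c = 2·arcsin(√a) = 0.303870 rad = 17.4104°
d = R·c = 6378 × 0.303870 = 1938.1 km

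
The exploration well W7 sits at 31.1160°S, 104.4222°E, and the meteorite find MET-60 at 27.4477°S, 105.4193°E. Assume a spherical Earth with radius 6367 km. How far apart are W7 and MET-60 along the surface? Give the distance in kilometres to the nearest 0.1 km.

418.9 km

Δφ = 3.6683°,  Δλ = 0.9971°
a = sin²(Δφ/2) + cos φ₁ cos φ₂ sin²(Δλ/2) = 0.001082
c = 2·arcsin(√a) = 0.065797 rad = 3.7699°
d = R·c = 6367 × 0.065797 = 418.9 km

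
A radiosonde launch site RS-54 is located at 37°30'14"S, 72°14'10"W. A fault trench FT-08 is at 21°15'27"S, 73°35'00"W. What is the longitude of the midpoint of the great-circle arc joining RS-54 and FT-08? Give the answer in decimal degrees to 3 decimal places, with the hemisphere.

72.964°W

RS-54: φ = -37.50389°, λ = -72.23611°
FT-08: φ = -21.25750°, λ = -73.58333°
Bx = cos φ₂ cos Δλ = 0.931703,  By = cos φ₂ sin Δλ = -0.021912
φₘ = atan2(sin φ₁ + sin φ₂, √((cos φ₁ + Bx)² + By²)) = -29.38238°
λₘ = λ₁ + atan2(By, cos φ₁ + Bx) = -72.96386°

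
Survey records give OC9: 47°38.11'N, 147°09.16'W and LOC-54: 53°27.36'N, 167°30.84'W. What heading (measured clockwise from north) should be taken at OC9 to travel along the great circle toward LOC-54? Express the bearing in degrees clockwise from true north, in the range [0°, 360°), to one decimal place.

OC9: φ = +47.63517°, λ = -147.15267°
LOC-54: φ = +53.45600°, λ = -167.51400°
Δλ = -20.3613°
y = sin Δλ · cos φ₂ = -0.207177
x = cos φ₁ sin φ₂ − sin φ₁ cos φ₂ cos Δλ = 0.128908
θ = atan2(y, x) = -58.1097° → 301.8903° (mod 360°)

301.9°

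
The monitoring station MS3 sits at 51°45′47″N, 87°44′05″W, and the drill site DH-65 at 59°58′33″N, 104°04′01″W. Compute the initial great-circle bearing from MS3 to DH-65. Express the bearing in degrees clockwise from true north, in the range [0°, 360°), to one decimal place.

MS3: φ = +51.76306°, λ = -87.73472°
DH-65: φ = +59.97583°, λ = -104.06694°
Δλ = -16.3322°
y = sin Δλ · cos φ₂ = -0.140706
x = cos φ₁ sin φ₂ − sin φ₁ cos φ₂ cos Δλ = 0.158709
θ = atan2(y, x) = -41.5591° → 318.4409° (mod 360°)

318.4°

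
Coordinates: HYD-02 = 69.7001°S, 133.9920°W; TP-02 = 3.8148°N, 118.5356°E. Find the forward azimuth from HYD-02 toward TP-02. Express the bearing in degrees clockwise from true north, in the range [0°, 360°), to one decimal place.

254.8°

Δλ = -107.4724°
y = sin Δλ · cos φ₂ = -0.951748
x = cos φ₁ sin φ₂ − sin φ₁ cos φ₂ cos Δλ = -0.257892
θ = atan2(y, x) = -105.1612° → 254.8388° (mod 360°)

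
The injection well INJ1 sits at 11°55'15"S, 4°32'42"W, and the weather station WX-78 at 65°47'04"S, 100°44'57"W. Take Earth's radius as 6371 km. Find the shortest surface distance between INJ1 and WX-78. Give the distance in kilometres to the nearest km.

9080 km

INJ1: φ = -11.92083°, λ = -4.54500°
WX-78: φ = -65.78444°, λ = -100.74917°
Δφ = -53.8636°,  Δλ = -96.2042°
a = sin²(Δφ/2) + cos φ₁ cos φ₂ sin²(Δλ/2) = 0.427494
c = 2·arcsin(√a) = 1.425271 rad = 81.6620°
d = R·c = 6371 × 1.425271 = 9080.4 km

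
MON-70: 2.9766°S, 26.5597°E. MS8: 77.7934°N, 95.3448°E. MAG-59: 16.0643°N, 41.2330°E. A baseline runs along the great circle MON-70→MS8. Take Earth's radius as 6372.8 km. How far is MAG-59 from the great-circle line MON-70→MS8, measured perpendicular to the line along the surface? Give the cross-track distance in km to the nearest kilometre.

δ₁₃ = central angle MON-70→MAG-59 = 0.417791 rad  (haversine)
θ₁₃ = bearing MON-70→MAG-59 = 36.865°,  θ₁₂ = bearing MON-70→MS8 = 11.372°
dₓₜ = R·arcsin(sin δ₁₃ · sin(θ₁₃ − θ₁₂)) = 6372.8·arcsin(0.40574·sin(25.493°)) = 1118.630 km
|dₓₜ| = 1118.630 km

1119 km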